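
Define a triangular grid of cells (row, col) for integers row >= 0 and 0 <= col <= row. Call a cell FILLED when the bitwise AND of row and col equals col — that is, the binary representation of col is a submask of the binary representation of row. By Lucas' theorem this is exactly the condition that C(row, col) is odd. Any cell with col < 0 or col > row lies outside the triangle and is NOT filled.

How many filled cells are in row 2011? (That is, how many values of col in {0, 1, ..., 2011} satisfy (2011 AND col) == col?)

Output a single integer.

2011 in binary = 11111011011
popcount(2011) = number of 1-bits in 11111011011 = 9
A col c satisfies (2011 AND c) == c iff every set bit of c is also set in 2011; each of the 9 set bits of 2011 can independently be on or off in c.
count = 2^9 = 512

Answer: 512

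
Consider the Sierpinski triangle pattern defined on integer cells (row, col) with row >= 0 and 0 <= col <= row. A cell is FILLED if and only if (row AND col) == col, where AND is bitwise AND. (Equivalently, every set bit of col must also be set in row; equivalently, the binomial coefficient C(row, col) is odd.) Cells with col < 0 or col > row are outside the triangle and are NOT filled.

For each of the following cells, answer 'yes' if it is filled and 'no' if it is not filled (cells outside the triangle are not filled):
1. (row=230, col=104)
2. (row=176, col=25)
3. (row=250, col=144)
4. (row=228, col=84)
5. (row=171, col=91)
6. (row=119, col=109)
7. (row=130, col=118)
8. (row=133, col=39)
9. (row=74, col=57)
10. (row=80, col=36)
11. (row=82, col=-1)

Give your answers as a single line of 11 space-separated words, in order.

Answer: no no yes no no no no no no no no

Derivation:
(230,104): row=0b11100110, col=0b1101000, row AND col = 0b1100000 = 96; 96 != 104 -> empty
(176,25): row=0b10110000, col=0b11001, row AND col = 0b10000 = 16; 16 != 25 -> empty
(250,144): row=0b11111010, col=0b10010000, row AND col = 0b10010000 = 144; 144 == 144 -> filled
(228,84): row=0b11100100, col=0b1010100, row AND col = 0b1000100 = 68; 68 != 84 -> empty
(171,91): row=0b10101011, col=0b1011011, row AND col = 0b1011 = 11; 11 != 91 -> empty
(119,109): row=0b1110111, col=0b1101101, row AND col = 0b1100101 = 101; 101 != 109 -> empty
(130,118): row=0b10000010, col=0b1110110, row AND col = 0b10 = 2; 2 != 118 -> empty
(133,39): row=0b10000101, col=0b100111, row AND col = 0b101 = 5; 5 != 39 -> empty
(74,57): row=0b1001010, col=0b111001, row AND col = 0b1000 = 8; 8 != 57 -> empty
(80,36): row=0b1010000, col=0b100100, row AND col = 0b0 = 0; 0 != 36 -> empty
(82,-1): col outside [0, 82] -> not filled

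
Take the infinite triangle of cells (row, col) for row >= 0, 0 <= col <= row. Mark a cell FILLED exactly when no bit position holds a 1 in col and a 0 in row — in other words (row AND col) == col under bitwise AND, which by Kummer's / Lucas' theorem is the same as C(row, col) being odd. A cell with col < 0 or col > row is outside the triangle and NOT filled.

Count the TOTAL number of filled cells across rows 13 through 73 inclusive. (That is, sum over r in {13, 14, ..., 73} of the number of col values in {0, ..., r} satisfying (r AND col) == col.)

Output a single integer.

r13=1101 pc3: +8 =8
r14=1110 pc3: +8 =16
r15=1111 pc4: +16 =32
r16=10000 pc1: +2 =34
r17=10001 pc2: +4 =38
r18=10010 pc2: +4 =42
r19=10011 pc3: +8 =50
r20=10100 pc2: +4 =54
r21=10101 pc3: +8 =62
r22=10110 pc3: +8 =70
r23=10111 pc4: +16 =86
r24=11000 pc2: +4 =90
r25=11001 pc3: +8 =98
r26=11010 pc3: +8 =106
r27=11011 pc4: +16 =122
r28=11100 pc3: +8 =130
r29=11101 pc4: +16 =146
r30=11110 pc4: +16 =162
r31=11111 pc5: +32 =194
r32=100000 pc1: +2 =196
r33=100001 pc2: +4 =200
r34=100010 pc2: +4 =204
r35=100011 pc3: +8 =212
r36=100100 pc2: +4 =216
r37=100101 pc3: +8 =224
r38=100110 pc3: +8 =232
r39=100111 pc4: +16 =248
r40=101000 pc2: +4 =252
r41=101001 pc3: +8 =260
r42=101010 pc3: +8 =268
r43=101011 pc4: +16 =284
r44=101100 pc3: +8 =292
r45=101101 pc4: +16 =308
r46=101110 pc4: +16 =324
r47=101111 pc5: +32 =356
r48=110000 pc2: +4 =360
r49=110001 pc3: +8 =368
r50=110010 pc3: +8 =376
r51=110011 pc4: +16 =392
r52=110100 pc3: +8 =400
r53=110101 pc4: +16 =416
r54=110110 pc4: +16 =432
r55=110111 pc5: +32 =464
r56=111000 pc3: +8 =472
r57=111001 pc4: +16 =488
r58=111010 pc4: +16 =504
r59=111011 pc5: +32 =536
r60=111100 pc4: +16 =552
r61=111101 pc5: +32 =584
r62=111110 pc5: +32 =616
r63=111111 pc6: +64 =680
r64=1000000 pc1: +2 =682
r65=1000001 pc2: +4 =686
r66=1000010 pc2: +4 =690
r67=1000011 pc3: +8 =698
r68=1000100 pc2: +4 =702
r69=1000101 pc3: +8 =710
r70=1000110 pc3: +8 =718
r71=1000111 pc4: +16 =734
r72=1001000 pc2: +4 =738
r73=1001001 pc3: +8 =746

Answer: 746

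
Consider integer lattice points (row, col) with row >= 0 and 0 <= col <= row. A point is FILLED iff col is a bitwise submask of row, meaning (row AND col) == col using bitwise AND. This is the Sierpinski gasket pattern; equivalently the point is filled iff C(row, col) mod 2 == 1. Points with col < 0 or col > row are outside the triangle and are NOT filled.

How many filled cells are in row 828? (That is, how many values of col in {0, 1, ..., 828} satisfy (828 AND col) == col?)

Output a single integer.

Answer: 64

Derivation:
828 in binary = 1100111100
popcount(828) = number of 1-bits in 1100111100 = 6
A col c satisfies (828 AND c) == c iff every set bit of c is also set in 828; each of the 6 set bits of 828 can independently be on or off in c.
count = 2^6 = 64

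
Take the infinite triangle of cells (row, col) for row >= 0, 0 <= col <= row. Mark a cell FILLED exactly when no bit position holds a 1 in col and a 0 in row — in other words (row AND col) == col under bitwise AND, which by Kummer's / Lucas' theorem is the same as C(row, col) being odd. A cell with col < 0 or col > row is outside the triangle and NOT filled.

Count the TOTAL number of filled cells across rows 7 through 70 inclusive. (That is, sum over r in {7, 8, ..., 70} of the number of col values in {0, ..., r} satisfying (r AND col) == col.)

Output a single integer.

Answer: 748

Derivation:
r7=111 pc3: +8 =8
r8=1000 pc1: +2 =10
r9=1001 pc2: +4 =14
r10=1010 pc2: +4 =18
r11=1011 pc3: +8 =26
r12=1100 pc2: +4 =30
r13=1101 pc3: +8 =38
r14=1110 pc3: +8 =46
r15=1111 pc4: +16 =62
r16=10000 pc1: +2 =64
r17=10001 pc2: +4 =68
r18=10010 pc2: +4 =72
r19=10011 pc3: +8 =80
r20=10100 pc2: +4 =84
r21=10101 pc3: +8 =92
r22=10110 pc3: +8 =100
r23=10111 pc4: +16 =116
r24=11000 pc2: +4 =120
r25=11001 pc3: +8 =128
r26=11010 pc3: +8 =136
r27=11011 pc4: +16 =152
r28=11100 pc3: +8 =160
r29=11101 pc4: +16 =176
r30=11110 pc4: +16 =192
r31=11111 pc5: +32 =224
r32=100000 pc1: +2 =226
r33=100001 pc2: +4 =230
r34=100010 pc2: +4 =234
r35=100011 pc3: +8 =242
r36=100100 pc2: +4 =246
r37=100101 pc3: +8 =254
r38=100110 pc3: +8 =262
r39=100111 pc4: +16 =278
r40=101000 pc2: +4 =282
r41=101001 pc3: +8 =290
r42=101010 pc3: +8 =298
r43=101011 pc4: +16 =314
r44=101100 pc3: +8 =322
r45=101101 pc4: +16 =338
r46=101110 pc4: +16 =354
r47=101111 pc5: +32 =386
r48=110000 pc2: +4 =390
r49=110001 pc3: +8 =398
r50=110010 pc3: +8 =406
r51=110011 pc4: +16 =422
r52=110100 pc3: +8 =430
r53=110101 pc4: +16 =446
r54=110110 pc4: +16 =462
r55=110111 pc5: +32 =494
r56=111000 pc3: +8 =502
r57=111001 pc4: +16 =518
r58=111010 pc4: +16 =534
r59=111011 pc5: +32 =566
r60=111100 pc4: +16 =582
r61=111101 pc5: +32 =614
r62=111110 pc5: +32 =646
r63=111111 pc6: +64 =710
r64=1000000 pc1: +2 =712
r65=1000001 pc2: +4 =716
r66=1000010 pc2: +4 =720
r67=1000011 pc3: +8 =728
r68=1000100 pc2: +4 =732
r69=1000101 pc3: +8 =740
r70=1000110 pc3: +8 =748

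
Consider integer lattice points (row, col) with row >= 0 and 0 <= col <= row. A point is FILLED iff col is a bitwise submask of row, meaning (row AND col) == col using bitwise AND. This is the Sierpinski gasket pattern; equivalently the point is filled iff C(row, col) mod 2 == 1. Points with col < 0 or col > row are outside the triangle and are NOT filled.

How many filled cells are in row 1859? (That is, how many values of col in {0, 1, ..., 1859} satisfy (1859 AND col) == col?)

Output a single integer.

Answer: 64

Derivation:
1859 in binary = 11101000011
popcount(1859) = number of 1-bits in 11101000011 = 6
A col c satisfies (1859 AND c) == c iff every set bit of c is also set in 1859; each of the 6 set bits of 1859 can independently be on or off in c.
count = 2^6 = 64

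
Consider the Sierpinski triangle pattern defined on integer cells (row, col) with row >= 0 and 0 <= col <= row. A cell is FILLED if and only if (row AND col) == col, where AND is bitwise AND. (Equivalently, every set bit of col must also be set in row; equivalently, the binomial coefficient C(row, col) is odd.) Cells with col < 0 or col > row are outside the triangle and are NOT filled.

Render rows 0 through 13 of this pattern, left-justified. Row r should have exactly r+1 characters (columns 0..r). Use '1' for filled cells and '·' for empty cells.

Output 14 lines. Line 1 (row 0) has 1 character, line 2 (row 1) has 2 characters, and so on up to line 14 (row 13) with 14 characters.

Answer: 1
11
1·1
1111
1···1
11··11
1·1·1·1
11111111
1·······1
11······11
1·1·····1·1
1111····1111
1···1···1···1
11··11··11··11

Derivation:
r0=0: 1
r1=1: 11
r2=10: 1·1
r3=11: 1111
r4=100: 1···1
r5=101: 11··11
r6=110: 1·1·1·1
r7=111: 11111111
r8=1000: 1·······1
r9=1001: 11······11
r10=1010: 1·1·····1·1
r11=1011: 1111····1111
r12=1100: 1···1···1···1
r13=1101: 11··11··11··11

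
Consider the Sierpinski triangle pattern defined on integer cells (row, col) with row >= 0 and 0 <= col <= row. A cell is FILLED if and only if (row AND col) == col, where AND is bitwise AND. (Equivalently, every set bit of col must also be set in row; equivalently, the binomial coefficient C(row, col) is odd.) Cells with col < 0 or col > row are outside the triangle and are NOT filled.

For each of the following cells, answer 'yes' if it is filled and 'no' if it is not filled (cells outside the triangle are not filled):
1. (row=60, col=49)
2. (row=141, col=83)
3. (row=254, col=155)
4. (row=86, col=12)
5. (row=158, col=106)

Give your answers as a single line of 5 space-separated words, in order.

Answer: no no no no no

Derivation:
(60,49): row=0b111100, col=0b110001, row AND col = 0b110000 = 48; 48 != 49 -> empty
(141,83): row=0b10001101, col=0b1010011, row AND col = 0b1 = 1; 1 != 83 -> empty
(254,155): row=0b11111110, col=0b10011011, row AND col = 0b10011010 = 154; 154 != 155 -> empty
(86,12): row=0b1010110, col=0b1100, row AND col = 0b100 = 4; 4 != 12 -> empty
(158,106): row=0b10011110, col=0b1101010, row AND col = 0b1010 = 10; 10 != 106 -> empty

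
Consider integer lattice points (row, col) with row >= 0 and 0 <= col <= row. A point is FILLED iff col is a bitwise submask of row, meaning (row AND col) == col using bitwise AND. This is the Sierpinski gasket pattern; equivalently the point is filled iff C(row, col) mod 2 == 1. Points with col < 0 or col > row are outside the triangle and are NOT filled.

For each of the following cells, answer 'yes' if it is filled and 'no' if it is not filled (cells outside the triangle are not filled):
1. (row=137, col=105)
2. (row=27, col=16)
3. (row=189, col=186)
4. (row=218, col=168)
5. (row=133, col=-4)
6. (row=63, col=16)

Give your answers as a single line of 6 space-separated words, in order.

(137,105): row=0b10001001, col=0b1101001, row AND col = 0b1001 = 9; 9 != 105 -> empty
(27,16): row=0b11011, col=0b10000, row AND col = 0b10000 = 16; 16 == 16 -> filled
(189,186): row=0b10111101, col=0b10111010, row AND col = 0b10111000 = 184; 184 != 186 -> empty
(218,168): row=0b11011010, col=0b10101000, row AND col = 0b10001000 = 136; 136 != 168 -> empty
(133,-4): col outside [0, 133] -> not filled
(63,16): row=0b111111, col=0b10000, row AND col = 0b10000 = 16; 16 == 16 -> filled

Answer: no yes no no no yes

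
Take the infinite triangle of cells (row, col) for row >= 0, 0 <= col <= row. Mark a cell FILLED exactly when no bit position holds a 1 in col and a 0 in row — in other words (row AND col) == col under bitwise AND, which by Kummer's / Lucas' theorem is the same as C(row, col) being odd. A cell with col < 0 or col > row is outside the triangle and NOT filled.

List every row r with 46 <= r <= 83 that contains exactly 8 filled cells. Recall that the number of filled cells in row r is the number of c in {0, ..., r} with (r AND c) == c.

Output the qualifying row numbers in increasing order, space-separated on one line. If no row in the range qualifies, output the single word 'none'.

Row r has 2^popcount(r) filled cells, so we need popcount(r) = log2(8) = 3.
Scan r = 46..83 and keep those with exactly 3 one-bits:
r=46=101110 popcount=4 -> skip
r=47=101111 popcount=5 -> skip
r=48=110000 popcount=2 -> skip
r=49=110001 popcount=3 -> KEEP
r=50=110010 popcount=3 -> KEEP
r=51=110011 popcount=4 -> skip
r=52=110100 popcount=3 -> KEEP
r=53=110101 popcount=4 -> skip
r=54=110110 popcount=4 -> skip
r=55=110111 popcount=5 -> skip
r=56=111000 popcount=3 -> KEEP
r=57=111001 popcount=4 -> skip
r=58=111010 popcount=4 -> skip
r=59=111011 popcount=5 -> skip
r=60=111100 popcount=4 -> skip
r=61=111101 popcount=5 -> skip
r=62=111110 popcount=5 -> skip
r=63=111111 popcount=6 -> skip
r=64=1000000 popcount=1 -> skip
r=65=1000001 popcount=2 -> skip
r=66=1000010 popcount=2 -> skip
r=67=1000011 popcount=3 -> KEEP
r=68=1000100 popcount=2 -> skip
r=69=1000101 popcount=3 -> KEEP
r=70=1000110 popcount=3 -> KEEP
r=71=1000111 popcount=4 -> skip
r=72=1001000 popcount=2 -> skip
r=73=1001001 popcount=3 -> KEEP
r=74=1001010 popcount=3 -> KEEP
r=75=1001011 popcount=4 -> skip
r=76=1001100 popcount=3 -> KEEP
r=77=1001101 popcount=4 -> skip
r=78=1001110 popcount=4 -> skip
r=79=1001111 popcount=5 -> skip
r=80=1010000 popcount=2 -> skip
r=81=1010001 popcount=3 -> KEEP
r=82=1010010 popcount=3 -> KEEP
r=83=1010011 popcount=4 -> skip
Kept rows: 49 50 52 56 67 69 70 73 74 76 81 82

Answer: 49 50 52 56 67 69 70 73 74 76 81 82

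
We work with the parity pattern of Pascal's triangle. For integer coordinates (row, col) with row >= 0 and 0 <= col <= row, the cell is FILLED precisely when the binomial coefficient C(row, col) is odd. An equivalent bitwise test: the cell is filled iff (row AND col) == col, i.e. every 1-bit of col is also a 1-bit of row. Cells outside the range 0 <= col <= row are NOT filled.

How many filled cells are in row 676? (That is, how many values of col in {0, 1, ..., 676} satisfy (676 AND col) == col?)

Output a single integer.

676 in binary = 1010100100
popcount(676) = number of 1-bits in 1010100100 = 4
A col c satisfies (676 AND c) == c iff every set bit of c is also set in 676; each of the 4 set bits of 676 can independently be on or off in c.
count = 2^4 = 16

Answer: 16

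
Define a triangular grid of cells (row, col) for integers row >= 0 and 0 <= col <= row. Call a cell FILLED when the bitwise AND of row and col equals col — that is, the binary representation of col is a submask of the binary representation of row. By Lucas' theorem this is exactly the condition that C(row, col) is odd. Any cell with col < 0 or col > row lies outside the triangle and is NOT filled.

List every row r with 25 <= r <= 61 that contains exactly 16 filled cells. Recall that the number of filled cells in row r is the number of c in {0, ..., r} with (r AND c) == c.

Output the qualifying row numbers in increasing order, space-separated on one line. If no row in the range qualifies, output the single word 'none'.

Answer: 27 29 30 39 43 45 46 51 53 54 57 58 60

Derivation:
Row r has 2^popcount(r) filled cells, so we need popcount(r) = log2(16) = 4.
Scan r = 25..61 and keep those with exactly 4 one-bits:
r=25=11001 popcount=3 -> skip
r=26=11010 popcount=3 -> skip
r=27=11011 popcount=4 -> KEEP
r=28=11100 popcount=3 -> skip
r=29=11101 popcount=4 -> KEEP
r=30=11110 popcount=4 -> KEEP
r=31=11111 popcount=5 -> skip
r=32=100000 popcount=1 -> skip
r=33=100001 popcount=2 -> skip
r=34=100010 popcount=2 -> skip
r=35=100011 popcount=3 -> skip
r=36=100100 popcount=2 -> skip
r=37=100101 popcount=3 -> skip
r=38=100110 popcount=3 -> skip
r=39=100111 popcount=4 -> KEEP
r=40=101000 popcount=2 -> skip
r=41=101001 popcount=3 -> skip
r=42=101010 popcount=3 -> skip
r=43=101011 popcount=4 -> KEEP
r=44=101100 popcount=3 -> skip
r=45=101101 popcount=4 -> KEEP
r=46=101110 popcount=4 -> KEEP
r=47=101111 popcount=5 -> skip
r=48=110000 popcount=2 -> skip
r=49=110001 popcount=3 -> skip
r=50=110010 popcount=3 -> skip
r=51=110011 popcount=4 -> KEEP
r=52=110100 popcount=3 -> skip
r=53=110101 popcount=4 -> KEEP
r=54=110110 popcount=4 -> KEEP
r=55=110111 popcount=5 -> skip
r=56=111000 popcount=3 -> skip
r=57=111001 popcount=4 -> KEEP
r=58=111010 popcount=4 -> KEEP
r=59=111011 popcount=5 -> skip
r=60=111100 popcount=4 -> KEEP
r=61=111101 popcount=5 -> skip
Kept rows: 27 29 30 39 43 45 46 51 53 54 57 58 60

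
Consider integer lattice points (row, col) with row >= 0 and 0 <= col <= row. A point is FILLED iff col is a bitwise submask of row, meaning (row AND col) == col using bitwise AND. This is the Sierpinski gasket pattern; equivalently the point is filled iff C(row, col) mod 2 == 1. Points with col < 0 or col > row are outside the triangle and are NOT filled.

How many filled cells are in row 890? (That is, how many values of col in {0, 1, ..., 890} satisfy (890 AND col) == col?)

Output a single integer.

Answer: 128

Derivation:
890 in binary = 1101111010
popcount(890) = number of 1-bits in 1101111010 = 7
A col c satisfies (890 AND c) == c iff every set bit of c is also set in 890; each of the 7 set bits of 890 can independently be on or off in c.
count = 2^7 = 128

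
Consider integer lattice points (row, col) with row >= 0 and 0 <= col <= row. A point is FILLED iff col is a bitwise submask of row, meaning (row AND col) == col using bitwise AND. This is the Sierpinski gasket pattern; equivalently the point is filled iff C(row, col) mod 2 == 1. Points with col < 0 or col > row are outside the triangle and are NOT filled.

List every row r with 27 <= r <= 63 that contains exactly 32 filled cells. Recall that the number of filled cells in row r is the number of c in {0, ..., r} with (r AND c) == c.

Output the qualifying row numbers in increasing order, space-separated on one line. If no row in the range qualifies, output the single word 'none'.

Row r has 2^popcount(r) filled cells, so we need popcount(r) = log2(32) = 5.
Scan r = 27..63 and keep those with exactly 5 one-bits:
r=27=11011 popcount=4 -> skip
r=28=11100 popcount=3 -> skip
r=29=11101 popcount=4 -> skip
r=30=11110 popcount=4 -> skip
r=31=11111 popcount=5 -> KEEP
r=32=100000 popcount=1 -> skip
r=33=100001 popcount=2 -> skip
r=34=100010 popcount=2 -> skip
r=35=100011 popcount=3 -> skip
r=36=100100 popcount=2 -> skip
r=37=100101 popcount=3 -> skip
r=38=100110 popcount=3 -> skip
r=39=100111 popcount=4 -> skip
r=40=101000 popcount=2 -> skip
r=41=101001 popcount=3 -> skip
r=42=101010 popcount=3 -> skip
r=43=101011 popcount=4 -> skip
r=44=101100 popcount=3 -> skip
r=45=101101 popcount=4 -> skip
r=46=101110 popcount=4 -> skip
r=47=101111 popcount=5 -> KEEP
r=48=110000 popcount=2 -> skip
r=49=110001 popcount=3 -> skip
r=50=110010 popcount=3 -> skip
r=51=110011 popcount=4 -> skip
r=52=110100 popcount=3 -> skip
r=53=110101 popcount=4 -> skip
r=54=110110 popcount=4 -> skip
r=55=110111 popcount=5 -> KEEP
r=56=111000 popcount=3 -> skip
r=57=111001 popcount=4 -> skip
r=58=111010 popcount=4 -> skip
r=59=111011 popcount=5 -> KEEP
r=60=111100 popcount=4 -> skip
r=61=111101 popcount=5 -> KEEP
r=62=111110 popcount=5 -> KEEP
r=63=111111 popcount=6 -> skip
Kept rows: 31 47 55 59 61 62

Answer: 31 47 55 59 61 62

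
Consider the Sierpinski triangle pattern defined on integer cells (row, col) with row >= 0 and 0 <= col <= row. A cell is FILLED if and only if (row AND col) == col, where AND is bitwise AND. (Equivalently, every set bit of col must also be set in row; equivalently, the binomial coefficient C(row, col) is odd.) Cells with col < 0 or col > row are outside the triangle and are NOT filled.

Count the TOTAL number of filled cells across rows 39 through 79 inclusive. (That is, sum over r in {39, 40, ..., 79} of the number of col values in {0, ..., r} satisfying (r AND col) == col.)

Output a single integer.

r39=100111 pc4: +16 =16
r40=101000 pc2: +4 =20
r41=101001 pc3: +8 =28
r42=101010 pc3: +8 =36
r43=101011 pc4: +16 =52
r44=101100 pc3: +8 =60
r45=101101 pc4: +16 =76
r46=101110 pc4: +16 =92
r47=101111 pc5: +32 =124
r48=110000 pc2: +4 =128
r49=110001 pc3: +8 =136
r50=110010 pc3: +8 =144
r51=110011 pc4: +16 =160
r52=110100 pc3: +8 =168
r53=110101 pc4: +16 =184
r54=110110 pc4: +16 =200
r55=110111 pc5: +32 =232
r56=111000 pc3: +8 =240
r57=111001 pc4: +16 =256
r58=111010 pc4: +16 =272
r59=111011 pc5: +32 =304
r60=111100 pc4: +16 =320
r61=111101 pc5: +32 =352
r62=111110 pc5: +32 =384
r63=111111 pc6: +64 =448
r64=1000000 pc1: +2 =450
r65=1000001 pc2: +4 =454
r66=1000010 pc2: +4 =458
r67=1000011 pc3: +8 =466
r68=1000100 pc2: +4 =470
r69=1000101 pc3: +8 =478
r70=1000110 pc3: +8 =486
r71=1000111 pc4: +16 =502
r72=1001000 pc2: +4 =506
r73=1001001 pc3: +8 =514
r74=1001010 pc3: +8 =522
r75=1001011 pc4: +16 =538
r76=1001100 pc3: +8 =546
r77=1001101 pc4: +16 =562
r78=1001110 pc4: +16 =578
r79=1001111 pc5: +32 =610

Answer: 610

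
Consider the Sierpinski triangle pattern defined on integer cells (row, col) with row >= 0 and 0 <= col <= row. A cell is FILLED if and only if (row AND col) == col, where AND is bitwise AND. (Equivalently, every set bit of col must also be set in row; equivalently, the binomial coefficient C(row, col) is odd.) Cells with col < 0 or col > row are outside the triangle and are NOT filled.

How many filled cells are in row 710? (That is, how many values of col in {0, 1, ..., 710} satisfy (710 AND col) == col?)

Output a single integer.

Answer: 32

Derivation:
710 in binary = 1011000110
popcount(710) = number of 1-bits in 1011000110 = 5
A col c satisfies (710 AND c) == c iff every set bit of c is also set in 710; each of the 5 set bits of 710 can independently be on or off in c.
count = 2^5 = 32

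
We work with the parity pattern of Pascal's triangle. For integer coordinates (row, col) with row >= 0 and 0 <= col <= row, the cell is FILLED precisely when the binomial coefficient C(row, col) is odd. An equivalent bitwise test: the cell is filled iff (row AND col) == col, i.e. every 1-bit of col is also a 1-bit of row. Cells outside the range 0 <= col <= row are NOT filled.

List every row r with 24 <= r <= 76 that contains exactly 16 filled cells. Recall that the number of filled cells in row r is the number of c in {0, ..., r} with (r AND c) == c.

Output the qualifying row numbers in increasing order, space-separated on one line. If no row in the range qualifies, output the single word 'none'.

Row r has 2^popcount(r) filled cells, so we need popcount(r) = log2(16) = 4.
Scan r = 24..76 and keep those with exactly 4 one-bits:
r=24=11000 popcount=2 -> skip
r=25=11001 popcount=3 -> skip
r=26=11010 popcount=3 -> skip
r=27=11011 popcount=4 -> KEEP
r=28=11100 popcount=3 -> skip
r=29=11101 popcount=4 -> KEEP
r=30=11110 popcount=4 -> KEEP
r=31=11111 popcount=5 -> skip
r=32=100000 popcount=1 -> skip
r=33=100001 popcount=2 -> skip
r=34=100010 popcount=2 -> skip
r=35=100011 popcount=3 -> skip
r=36=100100 popcount=2 -> skip
r=37=100101 popcount=3 -> skip
r=38=100110 popcount=3 -> skip
r=39=100111 popcount=4 -> KEEP
r=40=101000 popcount=2 -> skip
r=41=101001 popcount=3 -> skip
r=42=101010 popcount=3 -> skip
r=43=101011 popcount=4 -> KEEP
r=44=101100 popcount=3 -> skip
r=45=101101 popcount=4 -> KEEP
r=46=101110 popcount=4 -> KEEP
r=47=101111 popcount=5 -> skip
r=48=110000 popcount=2 -> skip
r=49=110001 popcount=3 -> skip
r=50=110010 popcount=3 -> skip
r=51=110011 popcount=4 -> KEEP
r=52=110100 popcount=3 -> skip
r=53=110101 popcount=4 -> KEEP
r=54=110110 popcount=4 -> KEEP
r=55=110111 popcount=5 -> skip
r=56=111000 popcount=3 -> skip
r=57=111001 popcount=4 -> KEEP
r=58=111010 popcount=4 -> KEEP
r=59=111011 popcount=5 -> skip
r=60=111100 popcount=4 -> KEEP
r=61=111101 popcount=5 -> skip
r=62=111110 popcount=5 -> skip
r=63=111111 popcount=6 -> skip
r=64=1000000 popcount=1 -> skip
r=65=1000001 popcount=2 -> skip
r=66=1000010 popcount=2 -> skip
r=67=1000011 popcount=3 -> skip
r=68=1000100 popcount=2 -> skip
r=69=1000101 popcount=3 -> skip
r=70=1000110 popcount=3 -> skip
r=71=1000111 popcount=4 -> KEEP
r=72=1001000 popcount=2 -> skip
r=73=1001001 popcount=3 -> skip
r=74=1001010 popcount=3 -> skip
r=75=1001011 popcount=4 -> KEEP
r=76=1001100 popcount=3 -> skip
Kept rows: 27 29 30 39 43 45 46 51 53 54 57 58 60 71 75

Answer: 27 29 30 39 43 45 46 51 53 54 57 58 60 71 75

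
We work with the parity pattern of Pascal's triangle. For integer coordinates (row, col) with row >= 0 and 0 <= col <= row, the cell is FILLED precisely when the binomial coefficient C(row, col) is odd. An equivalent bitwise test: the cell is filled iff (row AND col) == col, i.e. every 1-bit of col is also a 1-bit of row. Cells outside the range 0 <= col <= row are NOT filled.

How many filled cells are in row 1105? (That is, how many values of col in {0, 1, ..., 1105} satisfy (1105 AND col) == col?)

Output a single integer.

Answer: 16

Derivation:
1105 in binary = 10001010001
popcount(1105) = number of 1-bits in 10001010001 = 4
A col c satisfies (1105 AND c) == c iff every set bit of c is also set in 1105; each of the 4 set bits of 1105 can independently be on or off in c.
count = 2^4 = 16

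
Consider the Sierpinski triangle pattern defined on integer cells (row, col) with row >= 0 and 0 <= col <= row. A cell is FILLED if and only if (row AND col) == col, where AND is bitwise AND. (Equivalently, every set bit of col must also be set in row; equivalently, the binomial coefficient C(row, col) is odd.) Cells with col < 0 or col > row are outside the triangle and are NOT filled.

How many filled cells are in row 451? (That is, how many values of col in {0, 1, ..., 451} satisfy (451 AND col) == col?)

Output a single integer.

Answer: 32

Derivation:
451 in binary = 111000011
popcount(451) = number of 1-bits in 111000011 = 5
A col c satisfies (451 AND c) == c iff every set bit of c is also set in 451; each of the 5 set bits of 451 can independently be on or off in c.
count = 2^5 = 32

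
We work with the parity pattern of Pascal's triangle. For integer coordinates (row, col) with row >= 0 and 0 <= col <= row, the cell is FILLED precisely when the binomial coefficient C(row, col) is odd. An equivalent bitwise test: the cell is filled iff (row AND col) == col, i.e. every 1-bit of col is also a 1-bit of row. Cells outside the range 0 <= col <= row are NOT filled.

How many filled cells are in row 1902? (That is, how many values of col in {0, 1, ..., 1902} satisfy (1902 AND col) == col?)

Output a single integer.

Answer: 256

Derivation:
1902 in binary = 11101101110
popcount(1902) = number of 1-bits in 11101101110 = 8
A col c satisfies (1902 AND c) == c iff every set bit of c is also set in 1902; each of the 8 set bits of 1902 can independently be on or off in c.
count = 2^8 = 256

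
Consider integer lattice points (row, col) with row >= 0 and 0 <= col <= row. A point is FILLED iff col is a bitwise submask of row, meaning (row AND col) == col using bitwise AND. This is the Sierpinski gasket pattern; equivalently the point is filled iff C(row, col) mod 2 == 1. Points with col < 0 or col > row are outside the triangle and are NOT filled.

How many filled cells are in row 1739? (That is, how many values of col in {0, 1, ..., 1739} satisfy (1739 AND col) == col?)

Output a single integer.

1739 in binary = 11011001011
popcount(1739) = number of 1-bits in 11011001011 = 7
A col c satisfies (1739 AND c) == c iff every set bit of c is also set in 1739; each of the 7 set bits of 1739 can independently be on or off in c.
count = 2^7 = 128

Answer: 128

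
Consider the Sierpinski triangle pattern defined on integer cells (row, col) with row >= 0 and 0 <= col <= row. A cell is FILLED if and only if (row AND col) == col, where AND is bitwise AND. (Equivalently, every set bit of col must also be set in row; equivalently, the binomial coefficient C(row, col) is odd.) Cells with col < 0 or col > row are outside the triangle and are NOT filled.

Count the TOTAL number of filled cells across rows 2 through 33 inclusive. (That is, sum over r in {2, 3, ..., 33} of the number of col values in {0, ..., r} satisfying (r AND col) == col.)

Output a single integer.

Answer: 246

Derivation:
r2=10 pc1: +2 =2
r3=11 pc2: +4 =6
r4=100 pc1: +2 =8
r5=101 pc2: +4 =12
r6=110 pc2: +4 =16
r7=111 pc3: +8 =24
r8=1000 pc1: +2 =26
r9=1001 pc2: +4 =30
r10=1010 pc2: +4 =34
r11=1011 pc3: +8 =42
r12=1100 pc2: +4 =46
r13=1101 pc3: +8 =54
r14=1110 pc3: +8 =62
r15=1111 pc4: +16 =78
r16=10000 pc1: +2 =80
r17=10001 pc2: +4 =84
r18=10010 pc2: +4 =88
r19=10011 pc3: +8 =96
r20=10100 pc2: +4 =100
r21=10101 pc3: +8 =108
r22=10110 pc3: +8 =116
r23=10111 pc4: +16 =132
r24=11000 pc2: +4 =136
r25=11001 pc3: +8 =144
r26=11010 pc3: +8 =152
r27=11011 pc4: +16 =168
r28=11100 pc3: +8 =176
r29=11101 pc4: +16 =192
r30=11110 pc4: +16 =208
r31=11111 pc5: +32 =240
r32=100000 pc1: +2 =242
r33=100001 pc2: +4 =246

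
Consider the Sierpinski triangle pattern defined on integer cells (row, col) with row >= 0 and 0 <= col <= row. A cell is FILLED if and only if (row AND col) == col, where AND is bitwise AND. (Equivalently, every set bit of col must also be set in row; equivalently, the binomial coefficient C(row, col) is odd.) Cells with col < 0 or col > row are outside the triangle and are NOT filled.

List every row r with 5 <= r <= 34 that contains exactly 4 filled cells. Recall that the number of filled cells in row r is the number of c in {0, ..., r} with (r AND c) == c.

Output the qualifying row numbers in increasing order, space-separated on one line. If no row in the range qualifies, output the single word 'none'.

Answer: 5 6 9 10 12 17 18 20 24 33 34

Derivation:
Row r has 2^popcount(r) filled cells, so we need popcount(r) = log2(4) = 2.
Scan r = 5..34 and keep those with exactly 2 one-bits:
r=5=101 popcount=2 -> KEEP
r=6=110 popcount=2 -> KEEP
r=7=111 popcount=3 -> skip
r=8=1000 popcount=1 -> skip
r=9=1001 popcount=2 -> KEEP
r=10=1010 popcount=2 -> KEEP
r=11=1011 popcount=3 -> skip
r=12=1100 popcount=2 -> KEEP
r=13=1101 popcount=3 -> skip
r=14=1110 popcount=3 -> skip
r=15=1111 popcount=4 -> skip
r=16=10000 popcount=1 -> skip
r=17=10001 popcount=2 -> KEEP
r=18=10010 popcount=2 -> KEEP
r=19=10011 popcount=3 -> skip
r=20=10100 popcount=2 -> KEEP
r=21=10101 popcount=3 -> skip
r=22=10110 popcount=3 -> skip
r=23=10111 popcount=4 -> skip
r=24=11000 popcount=2 -> KEEP
r=25=11001 popcount=3 -> skip
r=26=11010 popcount=3 -> skip
r=27=11011 popcount=4 -> skip
r=28=11100 popcount=3 -> skip
r=29=11101 popcount=4 -> skip
r=30=11110 popcount=4 -> skip
r=31=11111 popcount=5 -> skip
r=32=100000 popcount=1 -> skip
r=33=100001 popcount=2 -> KEEP
r=34=100010 popcount=2 -> KEEP
Kept rows: 5 6 9 10 12 17 18 20 24 33 34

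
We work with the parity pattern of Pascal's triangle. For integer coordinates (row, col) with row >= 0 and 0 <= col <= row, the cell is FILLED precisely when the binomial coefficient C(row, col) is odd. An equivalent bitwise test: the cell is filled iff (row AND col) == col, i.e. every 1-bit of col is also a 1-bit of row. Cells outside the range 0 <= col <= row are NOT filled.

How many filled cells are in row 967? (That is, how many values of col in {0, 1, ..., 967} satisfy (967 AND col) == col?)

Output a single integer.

Answer: 128

Derivation:
967 in binary = 1111000111
popcount(967) = number of 1-bits in 1111000111 = 7
A col c satisfies (967 AND c) == c iff every set bit of c is also set in 967; each of the 7 set bits of 967 can independently be on or off in c.
count = 2^7 = 128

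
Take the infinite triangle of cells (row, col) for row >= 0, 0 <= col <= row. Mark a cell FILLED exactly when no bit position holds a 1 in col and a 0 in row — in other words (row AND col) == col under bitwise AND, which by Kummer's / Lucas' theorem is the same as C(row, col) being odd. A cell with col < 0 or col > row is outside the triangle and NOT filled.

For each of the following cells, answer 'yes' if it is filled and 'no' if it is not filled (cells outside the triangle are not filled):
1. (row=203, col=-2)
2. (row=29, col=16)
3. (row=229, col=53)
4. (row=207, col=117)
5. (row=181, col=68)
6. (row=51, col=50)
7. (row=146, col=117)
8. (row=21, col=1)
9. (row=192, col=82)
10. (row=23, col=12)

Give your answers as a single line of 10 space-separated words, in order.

(203,-2): col outside [0, 203] -> not filled
(29,16): row=0b11101, col=0b10000, row AND col = 0b10000 = 16; 16 == 16 -> filled
(229,53): row=0b11100101, col=0b110101, row AND col = 0b100101 = 37; 37 != 53 -> empty
(207,117): row=0b11001111, col=0b1110101, row AND col = 0b1000101 = 69; 69 != 117 -> empty
(181,68): row=0b10110101, col=0b1000100, row AND col = 0b100 = 4; 4 != 68 -> empty
(51,50): row=0b110011, col=0b110010, row AND col = 0b110010 = 50; 50 == 50 -> filled
(146,117): row=0b10010010, col=0b1110101, row AND col = 0b10000 = 16; 16 != 117 -> empty
(21,1): row=0b10101, col=0b1, row AND col = 0b1 = 1; 1 == 1 -> filled
(192,82): row=0b11000000, col=0b1010010, row AND col = 0b1000000 = 64; 64 != 82 -> empty
(23,12): row=0b10111, col=0b1100, row AND col = 0b100 = 4; 4 != 12 -> empty

Answer: no yes no no no yes no yes no no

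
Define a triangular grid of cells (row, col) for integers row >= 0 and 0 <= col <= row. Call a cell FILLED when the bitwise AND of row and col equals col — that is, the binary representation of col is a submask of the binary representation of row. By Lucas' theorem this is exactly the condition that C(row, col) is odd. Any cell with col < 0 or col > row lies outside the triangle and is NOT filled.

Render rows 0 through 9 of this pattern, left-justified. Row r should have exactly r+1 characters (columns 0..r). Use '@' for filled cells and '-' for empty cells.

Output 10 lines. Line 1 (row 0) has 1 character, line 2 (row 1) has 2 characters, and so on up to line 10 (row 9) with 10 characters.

Answer: @
@@
@-@
@@@@
@---@
@@--@@
@-@-@-@
@@@@@@@@
@-------@
@@------@@

Derivation:
r0=0: @
r1=1: @@
r2=10: @-@
r3=11: @@@@
r4=100: @---@
r5=101: @@--@@
r6=110: @-@-@-@
r7=111: @@@@@@@@
r8=1000: @-------@
r9=1001: @@------@@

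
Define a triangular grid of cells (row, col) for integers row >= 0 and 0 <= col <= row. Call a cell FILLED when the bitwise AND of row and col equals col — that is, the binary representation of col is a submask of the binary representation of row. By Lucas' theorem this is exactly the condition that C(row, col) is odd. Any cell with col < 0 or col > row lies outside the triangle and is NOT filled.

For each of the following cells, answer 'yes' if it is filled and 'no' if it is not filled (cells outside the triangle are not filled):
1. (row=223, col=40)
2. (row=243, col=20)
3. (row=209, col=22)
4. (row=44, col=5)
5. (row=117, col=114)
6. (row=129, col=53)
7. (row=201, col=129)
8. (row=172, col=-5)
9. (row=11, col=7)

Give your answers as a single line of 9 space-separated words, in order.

(223,40): row=0b11011111, col=0b101000, row AND col = 0b1000 = 8; 8 != 40 -> empty
(243,20): row=0b11110011, col=0b10100, row AND col = 0b10000 = 16; 16 != 20 -> empty
(209,22): row=0b11010001, col=0b10110, row AND col = 0b10000 = 16; 16 != 22 -> empty
(44,5): row=0b101100, col=0b101, row AND col = 0b100 = 4; 4 != 5 -> empty
(117,114): row=0b1110101, col=0b1110010, row AND col = 0b1110000 = 112; 112 != 114 -> empty
(129,53): row=0b10000001, col=0b110101, row AND col = 0b1 = 1; 1 != 53 -> empty
(201,129): row=0b11001001, col=0b10000001, row AND col = 0b10000001 = 129; 129 == 129 -> filled
(172,-5): col outside [0, 172] -> not filled
(11,7): row=0b1011, col=0b111, row AND col = 0b11 = 3; 3 != 7 -> empty

Answer: no no no no no no yes no no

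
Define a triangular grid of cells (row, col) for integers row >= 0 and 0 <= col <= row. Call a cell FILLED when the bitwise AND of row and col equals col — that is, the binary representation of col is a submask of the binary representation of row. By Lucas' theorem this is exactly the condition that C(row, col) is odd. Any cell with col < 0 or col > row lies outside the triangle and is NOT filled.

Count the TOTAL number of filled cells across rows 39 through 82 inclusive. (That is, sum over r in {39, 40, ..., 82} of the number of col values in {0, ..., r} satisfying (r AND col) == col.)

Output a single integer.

Answer: 630

Derivation:
r39=100111 pc4: +16 =16
r40=101000 pc2: +4 =20
r41=101001 pc3: +8 =28
r42=101010 pc3: +8 =36
r43=101011 pc4: +16 =52
r44=101100 pc3: +8 =60
r45=101101 pc4: +16 =76
r46=101110 pc4: +16 =92
r47=101111 pc5: +32 =124
r48=110000 pc2: +4 =128
r49=110001 pc3: +8 =136
r50=110010 pc3: +8 =144
r51=110011 pc4: +16 =160
r52=110100 pc3: +8 =168
r53=110101 pc4: +16 =184
r54=110110 pc4: +16 =200
r55=110111 pc5: +32 =232
r56=111000 pc3: +8 =240
r57=111001 pc4: +16 =256
r58=111010 pc4: +16 =272
r59=111011 pc5: +32 =304
r60=111100 pc4: +16 =320
r61=111101 pc5: +32 =352
r62=111110 pc5: +32 =384
r63=111111 pc6: +64 =448
r64=1000000 pc1: +2 =450
r65=1000001 pc2: +4 =454
r66=1000010 pc2: +4 =458
r67=1000011 pc3: +8 =466
r68=1000100 pc2: +4 =470
r69=1000101 pc3: +8 =478
r70=1000110 pc3: +8 =486
r71=1000111 pc4: +16 =502
r72=1001000 pc2: +4 =506
r73=1001001 pc3: +8 =514
r74=1001010 pc3: +8 =522
r75=1001011 pc4: +16 =538
r76=1001100 pc3: +8 =546
r77=1001101 pc4: +16 =562
r78=1001110 pc4: +16 =578
r79=1001111 pc5: +32 =610
r80=1010000 pc2: +4 =614
r81=1010001 pc3: +8 =622
r82=1010010 pc3: +8 =630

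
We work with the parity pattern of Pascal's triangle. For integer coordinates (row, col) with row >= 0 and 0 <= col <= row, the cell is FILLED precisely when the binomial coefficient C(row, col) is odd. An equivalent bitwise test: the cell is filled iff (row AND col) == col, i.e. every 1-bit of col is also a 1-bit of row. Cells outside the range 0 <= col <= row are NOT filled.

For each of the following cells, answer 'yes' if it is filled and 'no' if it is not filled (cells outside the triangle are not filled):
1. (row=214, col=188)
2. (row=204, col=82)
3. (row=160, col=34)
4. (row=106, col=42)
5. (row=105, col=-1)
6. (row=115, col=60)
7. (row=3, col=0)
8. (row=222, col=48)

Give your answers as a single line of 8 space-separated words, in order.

Answer: no no no yes no no yes no

Derivation:
(214,188): row=0b11010110, col=0b10111100, row AND col = 0b10010100 = 148; 148 != 188 -> empty
(204,82): row=0b11001100, col=0b1010010, row AND col = 0b1000000 = 64; 64 != 82 -> empty
(160,34): row=0b10100000, col=0b100010, row AND col = 0b100000 = 32; 32 != 34 -> empty
(106,42): row=0b1101010, col=0b101010, row AND col = 0b101010 = 42; 42 == 42 -> filled
(105,-1): col outside [0, 105] -> not filled
(115,60): row=0b1110011, col=0b111100, row AND col = 0b110000 = 48; 48 != 60 -> empty
(3,0): row=0b11, col=0b0, row AND col = 0b0 = 0; 0 == 0 -> filled
(222,48): row=0b11011110, col=0b110000, row AND col = 0b10000 = 16; 16 != 48 -> empty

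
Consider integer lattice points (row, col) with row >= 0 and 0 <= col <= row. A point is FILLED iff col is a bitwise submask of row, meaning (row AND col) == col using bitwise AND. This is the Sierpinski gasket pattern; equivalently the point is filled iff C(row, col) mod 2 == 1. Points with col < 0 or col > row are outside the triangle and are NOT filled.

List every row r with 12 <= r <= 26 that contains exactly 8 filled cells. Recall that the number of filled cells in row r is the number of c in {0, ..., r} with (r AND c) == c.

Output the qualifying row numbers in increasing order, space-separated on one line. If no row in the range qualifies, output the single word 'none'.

Answer: 13 14 19 21 22 25 26

Derivation:
Row r has 2^popcount(r) filled cells, so we need popcount(r) = log2(8) = 3.
Scan r = 12..26 and keep those with exactly 3 one-bits:
r=12=1100 popcount=2 -> skip
r=13=1101 popcount=3 -> KEEP
r=14=1110 popcount=3 -> KEEP
r=15=1111 popcount=4 -> skip
r=16=10000 popcount=1 -> skip
r=17=10001 popcount=2 -> skip
r=18=10010 popcount=2 -> skip
r=19=10011 popcount=3 -> KEEP
r=20=10100 popcount=2 -> skip
r=21=10101 popcount=3 -> KEEP
r=22=10110 popcount=3 -> KEEP
r=23=10111 popcount=4 -> skip
r=24=11000 popcount=2 -> skip
r=25=11001 popcount=3 -> KEEP
r=26=11010 popcount=3 -> KEEP
Kept rows: 13 14 19 21 22 25 26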